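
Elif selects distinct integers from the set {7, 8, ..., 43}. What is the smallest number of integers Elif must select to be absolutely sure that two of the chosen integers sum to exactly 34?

A set avoiding the sum 34 can contain at most one of each pair {x, 34−x}, plus the 17 elements whose complement lies outside the range or equal to its own complement.
The integers 17, …, 43 (27 of them) are such a set: any two sum to at least 17+18 = 35 > 34.
Pigeonhole: any 28th integer completes one of the 10 pairs, so 28 choices force a sum of 34.

28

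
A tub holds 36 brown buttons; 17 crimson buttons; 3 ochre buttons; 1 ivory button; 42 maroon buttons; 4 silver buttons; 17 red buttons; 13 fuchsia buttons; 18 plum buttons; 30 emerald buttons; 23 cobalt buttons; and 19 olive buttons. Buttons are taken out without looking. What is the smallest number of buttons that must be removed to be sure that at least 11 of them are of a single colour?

99

An adversary could hand out at most 10 buttons per colour (ochre, ivory, silver run out sooner): 10 + 10 + 3 + 1 + 10 + 4 + 10 + 10 + 10 + 10 + 10 + 10 = 98 buttons and still no colour has 11.
One more button lands in a colour already at 10, so 99 draws are enough and 98 are not.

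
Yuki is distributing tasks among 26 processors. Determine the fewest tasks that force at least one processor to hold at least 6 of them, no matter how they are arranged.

131

With 130 tasks one could put exactly 5 in each of the 26 processors, and no processor would reach 6.
By the pigeonhole principle, one more task must land in a processor that already has 5, giving it 6.
So 26 × 5 + 1 = 131 tasks are required.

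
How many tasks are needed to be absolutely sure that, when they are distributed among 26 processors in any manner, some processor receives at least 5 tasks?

With 104 tasks one could put exactly 4 in each of the 26 processors, and no processor would reach 5.
By pigeonhole, one more task must land in a processor that already has 4, giving it 5.
So 26 × 4 + 1 = 105 tasks are required.

105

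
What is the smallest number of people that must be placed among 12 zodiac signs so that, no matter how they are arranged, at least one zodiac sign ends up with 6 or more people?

61

With 60 people one could put exactly 5 in each of the 12 zodiac signs, and no zodiac sign would reach 6.
One more person must land in a zodiac sign that already has 5, giving it 6.
So 12 × 5 + 1 = 61 people are required.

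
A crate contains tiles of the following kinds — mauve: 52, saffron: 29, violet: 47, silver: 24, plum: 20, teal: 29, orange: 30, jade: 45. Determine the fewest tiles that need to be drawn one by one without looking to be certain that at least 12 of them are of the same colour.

The 8 colours are the holes; the tiles drawn are the pigeons.
To avoid 12 of any one colour, the worst case takes at most 11 of each colour.
That gives 11 + 11 + 11 + 11 + 11 + 11 + 11 + 11 = 88 tiles with no colour reaching 12.
The next tile forces some colour to 12, so 88 + 1 = 89.

89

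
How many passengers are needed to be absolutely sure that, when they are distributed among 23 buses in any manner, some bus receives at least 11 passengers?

With 230 passengers one could put exactly 10 in each of the 23 buses, and no bus would reach 11.
By pigeonhole, one more passenger must land in a bus that already has 10, giving it 11.
So 23 × 10 + 1 = 231 passengers are required.

231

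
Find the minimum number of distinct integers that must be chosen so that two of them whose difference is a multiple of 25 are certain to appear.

Integers whose pairwise differences are multiples of 25 are exactly those sharing a remainder mod 25. By pigeonhole, the 25 residue classes mod 25 are the pigeonholes.
With 25 integers one could put 1 in each residue class and have no class reach 2.
The 26th integer pushes some class to 2, so 25·1 + 1 = 26.

26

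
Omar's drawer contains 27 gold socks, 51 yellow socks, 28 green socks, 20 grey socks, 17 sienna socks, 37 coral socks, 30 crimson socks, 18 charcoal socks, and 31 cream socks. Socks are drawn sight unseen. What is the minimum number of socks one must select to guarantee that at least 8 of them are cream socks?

236

In the worst case for collecting cream socks, every non-cream sock comes out first.
There are 27 + 51 + 28 + 20 + 17 + 37 + 30 + 18 = 228 non-cream socks altogether.
After those, each further sock must be cream, so 228 + 8 = 236 draws guarantee 8 cream socks.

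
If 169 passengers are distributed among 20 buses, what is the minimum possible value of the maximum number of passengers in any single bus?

9

Pigeonhole: the 20 buses are the holes and the 169 passengers are the pigeons.
If every bus held at most 8 passengers, the total would be at most 20 × 8 = 160, which is less than 169.
So some bus holds at least ⌈169/20⌉ = 9 passengers.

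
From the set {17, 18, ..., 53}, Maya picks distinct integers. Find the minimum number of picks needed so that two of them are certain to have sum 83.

26

Group the elements by complementary pair {x, 83−x}: {30,53}, {31,52}, {32,51}, …, giving 12 two-element pairs and 13 integers whose partner 83−x falls outside [17,53].
By pigeonhole, treating each of those 25 groups as a pigeonhole, one can pick one integer per group — 25 integers — with no two summing to 83.
The 26th integer lands in an occupied pair, forcing a sum of 83.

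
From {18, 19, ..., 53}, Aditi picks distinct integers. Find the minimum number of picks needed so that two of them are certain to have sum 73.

20

A set avoiding the sum 73 can contain at most one of each pair {x, 73−x}, plus the 2 elements whose complement lies outside the range.
The integers 18, …, 36 (19 of them) are such a set: any two sum to at least 18+19 = 37 and at most 35+36 = 71 < 73.
Pigeonhole: any 20th integer completes one of the 17 pairs, so 20 choices force a sum of 73.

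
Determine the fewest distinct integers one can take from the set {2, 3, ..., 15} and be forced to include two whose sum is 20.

10

A set avoiding the sum 20 can contain at most one of each pair {x, 20−x}, plus the 4 elements whose complement lies outside the range or equal to its own complement.
The integers 2, …, 10 (9 of them) are such a set: any two sum to at least 2+3 = 5 and at most 9+10 = 19 < 20.
By pigeonhole, any 10th integer completes one of the 5 pairs, so 10 choices force a sum of 20.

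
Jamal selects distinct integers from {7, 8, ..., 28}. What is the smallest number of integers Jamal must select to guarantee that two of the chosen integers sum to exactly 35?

12

A set avoiding the sum 35 can contain at most one of each pair {x, 35−x}.
The integers 18, …, 28 (11 of them) are such a set: any two sum to at least 18+19 = 37 > 35.
Pigeonhole: any 12th integer completes one of the 11 pairs, so 12 choices force a sum of 35.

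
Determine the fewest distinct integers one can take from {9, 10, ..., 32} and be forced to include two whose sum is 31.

18

Group the elements by complementary pair {x, 31−x}: {9,22}, {10,21}, {11,20}, …, giving 7 two-element pairs and 10 integers whose partner 31−x falls outside [9,32].
Treating each of those 17 groups as a pigeonhole, one can pick one integer per group — 17 integers — with no two summing to 31.
The 18th integer lands in an occupied pair, forcing a sum of 31.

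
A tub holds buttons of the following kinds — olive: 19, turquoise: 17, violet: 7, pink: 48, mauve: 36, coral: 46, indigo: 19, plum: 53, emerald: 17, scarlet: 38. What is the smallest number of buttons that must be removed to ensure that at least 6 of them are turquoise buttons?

In the worst case for collecting turquoise buttons, every non-turquoise button comes out first.
There are 19 + 7 + 48 + 36 + 46 + 19 + 53 + 17 + 38 = 283 non-turquoise buttons altogether.
After those, each further button must be turquoise, so 283 + 6 = 289 draws guarantee 6 turquoise buttons.

289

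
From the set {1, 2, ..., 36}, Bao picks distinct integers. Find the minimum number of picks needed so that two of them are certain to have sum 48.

A set avoiding the sum 48 can contain at most one of each pair {x, 48−x}, plus the 12 elements whose complement lies outside the range or equal to its own complement.
The integers 1, …, 24 (24 of them) are such a set: any two sum to at least 1+2 = 3 and at most 23+24 = 47 < 48.
By pigeonhole, any 25th integer completes one of the 12 pairs, so 25 choices force a sum of 48.

25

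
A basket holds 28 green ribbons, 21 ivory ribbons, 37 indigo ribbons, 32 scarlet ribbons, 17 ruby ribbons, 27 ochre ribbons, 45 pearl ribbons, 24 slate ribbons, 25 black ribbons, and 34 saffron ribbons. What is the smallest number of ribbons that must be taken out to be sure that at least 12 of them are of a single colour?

The 10 colours are the holes; the ribbons drawn are the pigeons.
To avoid 12 of any one colour, the worst case takes at most 11 of each colour.
That gives 11 + 11 + 11 + 11 + 11 + 11 + 11 + 11 + 11 + 11 = 110 ribbons with no colour reaching 12.
The next ribbon forces some colour to 12, so 110 + 1 = 111.

111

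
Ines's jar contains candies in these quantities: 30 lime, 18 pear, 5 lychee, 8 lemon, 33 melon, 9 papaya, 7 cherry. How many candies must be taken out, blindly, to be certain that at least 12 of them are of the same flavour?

The 7 flavours are the holes; the candies drawn are the pigeons.
To avoid 12 of any one flavour, the worst case takes at most 11 of each flavour, or every candy of a flavour that has fewer than 11.
That gives 11 + 11 + 5 + 8 + 11 + 9 + 7 = 62 candies with no flavour reaching 12.
The next candy forces some flavour to 12, so 62 + 1 = 63.

63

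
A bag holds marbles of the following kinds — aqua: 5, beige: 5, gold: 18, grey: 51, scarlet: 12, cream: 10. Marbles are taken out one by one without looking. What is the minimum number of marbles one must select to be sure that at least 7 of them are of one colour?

By the pigeonhole principle, the 6 colours are the holes; the marbles drawn are the pigeons.
To avoid 7 of any one colour, the worst case takes at most 6 of each colour, or every marble of a colour that has fewer than 6.
That gives 5 + 5 + 6 + 6 + 6 + 6 = 34 marbles with no colour reaching 7.
The next marble forces some colour to 7, so 34 + 1 = 35.

35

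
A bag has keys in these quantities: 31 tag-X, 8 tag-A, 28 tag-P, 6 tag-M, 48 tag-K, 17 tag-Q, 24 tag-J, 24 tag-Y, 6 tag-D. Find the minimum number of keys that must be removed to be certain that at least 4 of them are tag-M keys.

In the worst case for collecting tag-M keys, every non-tag-M key comes out first.
There are 31 + 8 + 28 + 48 + 17 + 24 + 24 + 6 = 186 non-tag-M keys altogether.
After those, each further key must be tag-M, so 186 + 4 = 190 draws guarantee 4 tag-M keys.

190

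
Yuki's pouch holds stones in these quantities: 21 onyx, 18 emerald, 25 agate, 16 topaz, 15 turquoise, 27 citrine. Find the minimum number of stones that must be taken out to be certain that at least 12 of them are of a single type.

67

An adversary could hand out at most 11 stones per type: 11 + 11 + 11 + 11 + 11 + 11 = 66 stones and still no type has 12.
One more stone lands in a type already at 11, so 67 draws are enough and 66 are not.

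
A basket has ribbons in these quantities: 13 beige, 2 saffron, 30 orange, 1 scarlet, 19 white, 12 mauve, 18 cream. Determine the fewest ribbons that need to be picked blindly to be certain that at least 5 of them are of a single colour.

Put each drawn ribbon into a box by colour. The largest draw with every box below 5 takes min(count, 4) from each colour; colours with fewer than 4 contribute all they have.
Σ min(cᵢ, 4) = 4 + 2 + 4 + 1 + 4 + 4 + 4 = 23.
Draw number 23 + 1 = 24 must push one box to 5.

24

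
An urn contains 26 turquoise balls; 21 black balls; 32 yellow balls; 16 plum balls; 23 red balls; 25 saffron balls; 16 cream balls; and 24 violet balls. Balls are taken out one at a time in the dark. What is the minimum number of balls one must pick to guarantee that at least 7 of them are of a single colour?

49

An adversary could hand out at most 6 balls per colour: 6 + 6 + 6 + 6 + 6 + 6 + 6 + 6 = 48 balls and still no colour has 7.
By pigeonhole, one more ball lands in a colour already at 6, so 49 draws are enough and 48 are not.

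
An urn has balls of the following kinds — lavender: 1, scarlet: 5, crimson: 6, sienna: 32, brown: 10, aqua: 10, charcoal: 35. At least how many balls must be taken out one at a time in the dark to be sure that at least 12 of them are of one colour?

55

By pigeonhole, put each drawn ball into a box by colour. The largest draw with every box below 12 takes min(count, 11) from each colour; colours with fewer than 11 contribute all they have.
Σ min(cᵢ, 11) = 1 + 5 + 6 + 11 + 10 + 10 + 11 = 54.
Draw number 54 + 1 = 55 must push one box to 12.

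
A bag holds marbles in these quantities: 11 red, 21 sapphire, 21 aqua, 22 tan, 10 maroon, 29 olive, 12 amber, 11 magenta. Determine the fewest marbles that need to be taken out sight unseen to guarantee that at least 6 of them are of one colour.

By the pigeonhole principle, put each drawn marble into a box by colour. The largest draw with every box below 6 takes min(count, 5) from each colour.
Σ min(cᵢ, 5) = 5 + 5 + 5 + 5 + 5 + 5 + 5 + 5 = 40.
Draw number 40 + 1 = 41 must push one box to 6.

41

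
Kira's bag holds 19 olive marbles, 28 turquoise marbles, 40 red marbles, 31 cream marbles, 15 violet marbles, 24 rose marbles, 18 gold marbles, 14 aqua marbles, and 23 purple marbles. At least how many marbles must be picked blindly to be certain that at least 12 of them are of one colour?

The 9 colours are the holes; the marbles drawn are the pigeons.
To avoid 12 of any one colour, the worst case takes at most 11 of each colour.
That gives 11 + 11 + 11 + 11 + 11 + 11 + 11 + 11 + 11 = 99 marbles with no colour reaching 12.
The next marble forces some colour to 12, so 99 + 1 = 100.

100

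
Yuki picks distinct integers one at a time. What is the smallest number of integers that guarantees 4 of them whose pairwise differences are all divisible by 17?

Integers whose pairwise differences are multiples of 17 are exactly those sharing a remainder mod 17. By the pigeonhole principle, the 17 residue classes mod 17 are the pigeonholes.
With 51 integers one could put 3 in each residue class and have no class reach 4.
The 52nd integer pushes some class to 4, so 17·3 + 1 = 52.

52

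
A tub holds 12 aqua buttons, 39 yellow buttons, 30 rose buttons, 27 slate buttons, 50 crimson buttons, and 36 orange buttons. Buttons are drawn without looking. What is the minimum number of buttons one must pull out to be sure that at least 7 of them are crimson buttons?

In the worst case for collecting crimson buttons, every non-crimson button comes out first.
There are 12 + 39 + 30 + 27 + 36 = 144 non-crimson buttons altogether.
After those, each further button must be crimson, so 144 + 7 = 151 draws guarantee 7 crimson buttons.

151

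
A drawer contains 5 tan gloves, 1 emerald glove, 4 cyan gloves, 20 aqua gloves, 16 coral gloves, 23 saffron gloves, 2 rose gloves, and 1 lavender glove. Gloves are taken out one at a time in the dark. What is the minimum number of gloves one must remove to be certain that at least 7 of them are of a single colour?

By the pigeonhole principle, put each drawn glove into a box by colour. The largest draw with every box below 7 takes min(count, 6) from each colour; colours with fewer than 6 contribute all they have.
Σ min(cᵢ, 6) = 5 + 1 + 4 + 6 + 6 + 6 + 2 + 1 = 31.
Draw number 31 + 1 = 32 must push one box to 7.

32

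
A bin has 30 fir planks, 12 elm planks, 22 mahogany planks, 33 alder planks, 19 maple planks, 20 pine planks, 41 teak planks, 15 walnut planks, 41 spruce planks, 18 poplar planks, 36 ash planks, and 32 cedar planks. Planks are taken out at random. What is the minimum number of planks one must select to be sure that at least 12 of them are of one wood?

133

The 12 woods are the holes; the planks drawn are the pigeons.
To avoid 12 of any one wood, the worst case takes at most 11 of each wood.
That gives 11 + 11 + 11 + 11 + 11 + 11 + 11 + 11 + 11 + 11 + 11 + 11 = 132 planks with no wood reaching 12.
The next plank forces some wood to 12, so 132 + 1 = 133.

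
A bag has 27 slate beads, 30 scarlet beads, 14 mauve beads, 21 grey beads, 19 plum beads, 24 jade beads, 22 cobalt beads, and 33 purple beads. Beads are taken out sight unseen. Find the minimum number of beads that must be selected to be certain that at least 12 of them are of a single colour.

An adversary could hand out at most 11 beads per colour: 11 + 11 + 11 + 11 + 11 + 11 + 11 + 11 = 88 beads and still no colour has 12.
Pigeonhole: one more bead lands in a colour already at 11, so 89 draws are enough and 88 are not.

89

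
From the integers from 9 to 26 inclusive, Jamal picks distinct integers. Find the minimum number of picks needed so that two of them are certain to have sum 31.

Two chosen integers sum to 31 exactly when both halves of some pair {x, 31−x} with 9 ≤ x ≤ 31−x ≤ 22 are chosen — 7 such pairs.
The remaining 4 elements (those with no distinct partner in range) can never complete a 31-sum, so the worst case takes all of them and one from each pair: 4 + 7 = 11.
The 12th integer has to be the second member of some pair, so 11 + 1 = 12.

12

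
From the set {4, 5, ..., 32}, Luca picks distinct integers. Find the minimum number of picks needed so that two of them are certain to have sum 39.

17

Group the elements by complementary pair {x, 39−x}: {7,32}, {8,31}, {9,30}, …, giving 13 two-element pairs and 3 integers whose partner 39−x falls outside [4,32].
By the pigeonhole principle, treating each of those 16 groups as a pigeonhole, one can pick one integer per group — 16 integers — with no two summing to 39.
The 17th integer lands in an occupied pair, forcing a sum of 39.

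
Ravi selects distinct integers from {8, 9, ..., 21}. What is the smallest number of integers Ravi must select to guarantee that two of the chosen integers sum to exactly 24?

11

Group the elements by complementary pair {x, 24−x}: {8,16}, {9,15}, {10,14}, …, giving 4 two-element pairs, the single value 12 (it cannot pair with itself since the integers are distinct), and 5 integers whose partner 24−x falls outside [8,21].
Treating each of those 10 groups as a pigeonhole, one can pick one integer per group — 10 integers — with no two summing to 24.
The 11th integer lands in an occupied pair, forcing a sum of 24.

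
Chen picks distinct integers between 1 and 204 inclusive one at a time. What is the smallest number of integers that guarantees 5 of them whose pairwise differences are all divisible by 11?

Integers whose pairwise differences are multiples of 11 are exactly those sharing a remainder mod 11. The 11 residue classes mod 11 are the pigeonholes.
With 44 integers one could put 4 in each residue class and have no class reach 5.
The 45th integer pushes some class to 5, so 11·4 + 1 = 45.

45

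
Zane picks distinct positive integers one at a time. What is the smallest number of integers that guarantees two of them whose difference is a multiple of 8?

9

Integers whose pairwise differences are multiples of 8 are exactly those sharing a remainder mod 8. By pigeonhole, the 8 residue classes mod 8 are the pigeonholes.
With 8 integers one could put 1 in each residue class and have no class reach 2.
The 9th integer pushes some class to 2, so 8·1 + 1 = 9.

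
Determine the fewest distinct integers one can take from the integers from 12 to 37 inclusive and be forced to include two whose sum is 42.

18

Group the elements by complementary pair {x, 42−x}: {12,30}, {13,29}, {14,28}, …, giving 9 two-element pairs, the single value 21 (it cannot pair with itself since the integers are distinct), and 7 integers whose partner 42−x falls outside [12,37].
Treating each of those 17 groups as a pigeonhole, one can pick one integer per group — 17 integers — with no two summing to 42.
The 18th integer lands in an occupied pair, forcing a sum of 42.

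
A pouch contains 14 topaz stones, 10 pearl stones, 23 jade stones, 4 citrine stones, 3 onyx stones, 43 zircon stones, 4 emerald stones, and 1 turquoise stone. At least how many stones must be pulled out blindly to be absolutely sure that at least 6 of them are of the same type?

By the pigeonhole principle, put each drawn stone into a box by type. The largest draw with every box below 6 takes min(count, 5) from each type; types with fewer than 5 contribute all they have.
Σ min(cᵢ, 5) = 5 + 5 + 5 + 4 + 3 + 5 + 4 + 1 = 32.
Draw number 32 + 1 = 33 must push one box to 6.

33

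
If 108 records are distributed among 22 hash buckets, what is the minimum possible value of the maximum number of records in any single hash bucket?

5

Pigeonhole: the 22 hash buckets are the holes and the 108 records are the pigeons.
If every hash bucket held at most 4 records, the total would be at most 22 × 4 = 88, which is less than 108.
So some hash bucket holds at least ⌈108/22⌉ = 5 records.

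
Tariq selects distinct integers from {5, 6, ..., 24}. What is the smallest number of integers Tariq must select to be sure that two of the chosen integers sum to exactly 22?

Group the elements by complementary pair {x, 22−x}: {5,17}, {6,16}, {7,15}, …, giving 6 two-element pairs, the single value 11 (it cannot pair with itself since the integers are distinct), and 7 integers whose partner 22−x falls outside [5,24].
Treating each of those 14 groups as a pigeonhole, one can pick one integer per group — 14 integers — with no two summing to 22.
The 15th integer lands in an occupied pair, forcing a sum of 22.

15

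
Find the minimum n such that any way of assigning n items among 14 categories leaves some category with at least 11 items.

141

With 140 items one could put exactly 10 in each of the 14 categories, and no category would reach 11.
By the pigeonhole principle, one more item must land in a category that already has 10, giving it 11.
So 14 × 10 + 1 = 141 items are required.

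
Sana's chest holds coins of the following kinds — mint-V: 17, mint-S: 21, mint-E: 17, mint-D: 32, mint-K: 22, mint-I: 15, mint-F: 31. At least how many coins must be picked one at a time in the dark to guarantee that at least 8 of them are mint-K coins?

In the worst case for collecting mint-K coins, every non-mint-K coin comes out first.
There are 17 + 21 + 17 + 32 + 15 + 31 = 133 non-mint-K coins altogether.
After those, each further coin must be mint-K, so 133 + 8 = 141 draws guarantee 8 mint-K coins.

141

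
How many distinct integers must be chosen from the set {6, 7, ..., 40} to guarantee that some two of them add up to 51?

21

A set avoiding the sum 51 can contain at most one of each pair {x, 51−x}, plus the 5 elements whose complement lies outside the range.
The integers 6, …, 25 (20 of them) are such a set: any two sum to at least 6+7 = 13 and at most 24+25 = 49 < 51.
By pigeonhole, any 21st integer completes one of the 15 pairs, so 21 choices force a sum of 51.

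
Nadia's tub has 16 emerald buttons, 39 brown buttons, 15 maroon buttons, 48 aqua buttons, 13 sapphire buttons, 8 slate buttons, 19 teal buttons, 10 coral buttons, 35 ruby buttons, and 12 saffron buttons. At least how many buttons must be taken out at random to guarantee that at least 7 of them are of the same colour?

61

An adversary could hand out at most 6 buttons per colour: 6 + 6 + 6 + 6 + 6 + 6 + 6 + 6 + 6 + 6 = 60 buttons and still no colour has 7.
One more button lands in a colour already at 6, so 61 draws are enough and 60 are not.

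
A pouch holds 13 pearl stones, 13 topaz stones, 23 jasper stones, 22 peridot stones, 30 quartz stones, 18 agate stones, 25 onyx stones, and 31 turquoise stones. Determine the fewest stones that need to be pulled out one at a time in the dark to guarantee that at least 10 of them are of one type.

73

An adversary could hand out at most 9 stones per type: 9 + 9 + 9 + 9 + 9 + 9 + 9 + 9 = 72 stones and still no type has 10.
One more stone lands in a type already at 9, so 73 draws are enough and 72 are not.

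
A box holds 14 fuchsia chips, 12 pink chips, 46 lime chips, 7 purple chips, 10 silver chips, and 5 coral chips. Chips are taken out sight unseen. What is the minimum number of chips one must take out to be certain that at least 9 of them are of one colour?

45

An adversary could hand out at most 8 chips per colour (purple, coral run out sooner): 8 + 8 + 8 + 7 + 8 + 5 = 44 chips and still no colour has 9.
One more chip lands in a colour already at 8, so 45 draws are enough and 44 are not.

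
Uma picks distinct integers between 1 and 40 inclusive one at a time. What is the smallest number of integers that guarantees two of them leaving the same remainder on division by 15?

The 15 residue classes mod 15 are the pigeonholes.
With 15 integers one could put 1 in each residue class and have no class reach 2.
The 16th integer pushes some class to 2, so 15·1 + 1 = 16.

16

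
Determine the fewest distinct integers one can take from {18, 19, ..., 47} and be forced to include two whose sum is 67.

Group the elements by complementary pair {x, 67−x}: {20,47}, {21,46}, {22,45}, …, giving 14 two-element pairs and 2 integers whose partner 67−x falls outside [18,47].
Treating each of those 16 groups as a pigeonhole, one can pick one integer per group — 16 integers — with no two summing to 67.
The 17th integer lands in an occupied pair, forcing a sum of 67.

17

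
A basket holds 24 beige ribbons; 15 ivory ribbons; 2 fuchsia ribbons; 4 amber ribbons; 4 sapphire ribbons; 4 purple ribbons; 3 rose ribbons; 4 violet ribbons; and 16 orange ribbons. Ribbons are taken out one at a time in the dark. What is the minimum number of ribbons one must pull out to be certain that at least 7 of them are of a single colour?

40

By pigeonhole, the 9 colours are the holes; the ribbons drawn are the pigeons.
To avoid 7 of any one colour, the worst case takes at most 6 of each colour, or every ribbon of a colour that has fewer than 6.
That gives 6 + 6 + 2 + 4 + 4 + 4 + 3 + 4 + 6 = 39 ribbons with no colour reaching 7.
The next ribbon forces some colour to 7, so 39 + 1 = 40.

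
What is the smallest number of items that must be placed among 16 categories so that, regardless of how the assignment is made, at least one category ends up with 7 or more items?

97

With 96 items one could put exactly 6 in each of the 16 categories, and no category would reach 7.
One more item must land in a category that already has 6, giving it 7.
So 16 × 6 + 1 = 97 items are required.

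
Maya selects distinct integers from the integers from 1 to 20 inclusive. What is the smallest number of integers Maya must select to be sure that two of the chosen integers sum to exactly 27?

Two chosen integers sum to 27 exactly when both halves of some pair {x, 27−x} with 7 ≤ x ≤ 27−x ≤ 20 are chosen — 7 such pairs.
The remaining 6 elements (those with no distinct partner in range) can never complete a 27-sum, so the worst case takes all of them and one from each pair: 6 + 7 = 13.
The 14th integer has to be the second member of some pair, so 13 + 1 = 14.

14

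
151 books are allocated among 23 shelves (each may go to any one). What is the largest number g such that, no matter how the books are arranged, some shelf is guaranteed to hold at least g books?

7

Pigeonhole: the 23 shelves are the holes and the 151 books are the pigeons.
If every shelf held at most 6 books, the total would be at most 23 × 6 = 138, which is less than 151.
So some shelf holds at least ⌈151/23⌉ = 7 books.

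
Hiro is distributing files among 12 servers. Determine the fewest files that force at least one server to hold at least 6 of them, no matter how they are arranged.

With 60 files one could put exactly 5 in each of the 12 servers, and no server would reach 6.
One more file must land in a server that already has 5, giving it 6.
So 12 × 5 + 1 = 61 files are required.

61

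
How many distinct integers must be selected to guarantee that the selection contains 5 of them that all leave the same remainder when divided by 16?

The 16 residue classes mod 16 are the pigeonholes.
With 64 integers one could put 4 in each residue class and have no class reach 5.
The 65th integer pushes some class to 5, so 16·4 + 1 = 65.

65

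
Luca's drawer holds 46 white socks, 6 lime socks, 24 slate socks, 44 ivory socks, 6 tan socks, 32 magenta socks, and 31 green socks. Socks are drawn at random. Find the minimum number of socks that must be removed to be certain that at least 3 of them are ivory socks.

148

In the worst case for collecting ivory socks, every non-ivory sock comes out first.
There are 46 + 6 + 24 + 6 + 32 + 31 = 145 non-ivory socks altogether.
After those, each further sock must be ivory, so 145 + 3 = 148 draws guarantee 3 ivory socks.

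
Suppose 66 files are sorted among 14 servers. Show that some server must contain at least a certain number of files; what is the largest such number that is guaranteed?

5

By the pigeonhole principle, the 14 servers are the holes and the 66 files are the pigeons.
If every server held at most 4 files, the total would be at most 14 × 4 = 56, which is less than 66.
So some server holds at least ⌈66/14⌉ = 5 files.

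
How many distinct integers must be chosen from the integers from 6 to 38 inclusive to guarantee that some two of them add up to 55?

23

Group the elements by complementary pair {x, 55−x}: {17,38}, {18,37}, {19,36}, …, giving 11 two-element pairs and 11 integers whose partner 55−x falls outside [6,38].
Treating each of those 22 groups as a pigeonhole, one can pick one integer per group — 22 integers — with no two summing to 55.
The 23rd integer lands in an occupied pair, forcing a sum of 55.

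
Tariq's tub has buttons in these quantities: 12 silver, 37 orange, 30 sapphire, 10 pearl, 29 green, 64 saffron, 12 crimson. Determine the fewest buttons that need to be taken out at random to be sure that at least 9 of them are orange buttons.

In the worst case for collecting orange buttons, every non-orange button comes out first.
There are 12 + 30 + 10 + 29 + 64 + 12 = 157 non-orange buttons altogether.
After those, each further button must be orange, so 157 + 9 = 166 draws guarantee 9 orange buttons.

166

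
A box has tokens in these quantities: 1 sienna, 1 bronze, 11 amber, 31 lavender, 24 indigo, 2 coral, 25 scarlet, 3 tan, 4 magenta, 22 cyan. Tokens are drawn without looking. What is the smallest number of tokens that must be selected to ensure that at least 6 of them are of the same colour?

Put each drawn token into a box by colour. The largest draw with every box below 6 takes min(count, 5) from each colour; colours with fewer than 5 contribute all they have.
Σ min(cᵢ, 5) = 1 + 1 + 5 + 5 + 5 + 2 + 5 + 3 + 4 + 5 = 36.
Draw number 36 + 1 = 37 must push one box to 6.

37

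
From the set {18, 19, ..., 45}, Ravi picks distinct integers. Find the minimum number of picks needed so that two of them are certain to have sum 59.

A set avoiding the sum 59 can contain at most one of each pair {x, 59−x}, plus the 4 elements whose complement lies outside the range.
The integers 30, …, 45 (16 of them) are such a set: any two sum to at least 30+31 = 61 > 59.
Any 17th integer completes one of the 12 pairs, so 17 choices force a sum of 59.

17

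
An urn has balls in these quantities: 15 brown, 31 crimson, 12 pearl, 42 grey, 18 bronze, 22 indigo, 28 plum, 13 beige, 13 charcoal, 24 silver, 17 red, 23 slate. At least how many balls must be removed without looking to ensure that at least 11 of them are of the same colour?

Pigeonhole: the 12 colours are the holes; the balls drawn are the pigeons.
To avoid 11 of any one colour, the worst case takes at most 10 of each colour.
That gives 10 + 10 + 10 + 10 + 10 + 10 + 10 + 10 + 10 + 10 + 10 + 10 = 120 balls with no colour reaching 11.
The next ball forces some colour to 11, so 120 + 1 = 121.

121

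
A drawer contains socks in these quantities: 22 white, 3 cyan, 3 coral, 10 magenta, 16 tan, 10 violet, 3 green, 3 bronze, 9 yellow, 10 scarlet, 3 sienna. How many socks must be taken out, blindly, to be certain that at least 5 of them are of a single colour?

40

An adversary could hand out at most 4 socks per colour (5 colours run out sooner): 4 + 3 + 3 + 4 + 4 + 4 + 3 + 3 + 4 + 4 + 3 = 39 socks and still no colour has 5.
One more sock lands in a colour already at 4, so 40 draws are enough and 39 are not.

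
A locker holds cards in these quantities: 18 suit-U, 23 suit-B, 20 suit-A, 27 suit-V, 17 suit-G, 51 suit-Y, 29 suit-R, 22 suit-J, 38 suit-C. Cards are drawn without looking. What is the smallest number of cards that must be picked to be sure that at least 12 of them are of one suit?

100

By pigeonhole, the 9 suits are the holes; the cards drawn are the pigeons.
To avoid 12 of any one suit, the worst case takes at most 11 of each suit.
That gives 11 + 11 + 11 + 11 + 11 + 11 + 11 + 11 + 11 = 99 cards with no suit reaching 12.
The next card forces some suit to 12, so 99 + 1 = 100.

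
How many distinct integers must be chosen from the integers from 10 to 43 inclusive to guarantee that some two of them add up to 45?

22

A set avoiding the sum 45 can contain at most one of each pair {x, 45−x}, plus the 8 elements whose complement lies outside the range.
The integers 23, …, 43 (21 of them) are such a set: any two sum to at least 23+24 = 47 > 45.
Any 22nd integer completes one of the 13 pairs, so 22 choices force a sum of 45.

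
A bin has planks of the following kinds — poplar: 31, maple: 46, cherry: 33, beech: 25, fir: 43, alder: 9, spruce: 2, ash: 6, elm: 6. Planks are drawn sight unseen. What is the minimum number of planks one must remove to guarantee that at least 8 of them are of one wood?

57

Pigeonhole: the 9 woods are the holes; the planks drawn are the pigeons.
To avoid 8 of any one wood, the worst case takes at most 7 of each wood, or every plank of a wood that has fewer than 7.
That gives 7 + 7 + 7 + 7 + 7 + 7 + 2 + 6 + 6 = 56 planks with no wood reaching 8.
The next plank forces some wood to 8, so 56 + 1 = 57.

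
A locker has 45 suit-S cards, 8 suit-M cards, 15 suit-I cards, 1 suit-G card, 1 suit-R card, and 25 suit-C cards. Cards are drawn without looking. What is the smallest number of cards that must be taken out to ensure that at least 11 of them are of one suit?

41

An adversary could hand out at most 10 cards per suit (suit-M, suit-G, suit-R run out sooner): 10 + 8 + 10 + 1 + 1 + 10 = 40 cards and still no suit has 11.
By the pigeonhole principle, one more card lands in a suit already at 10, so 41 draws are enough and 40 are not.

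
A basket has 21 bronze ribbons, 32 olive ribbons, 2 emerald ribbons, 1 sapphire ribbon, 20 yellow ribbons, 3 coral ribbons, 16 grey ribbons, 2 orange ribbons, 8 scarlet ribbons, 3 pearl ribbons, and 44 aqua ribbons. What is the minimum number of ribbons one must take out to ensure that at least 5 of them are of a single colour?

36

An adversary could hand out at most 4 ribbons per colour (5 colours run out sooner): 4 + 4 + 2 + 1 + 4 + 3 + 4 + 2 + 4 + 3 + 4 = 35 ribbons and still no colour has 5.
By pigeonhole, one more ribbon lands in a colour already at 4, so 36 draws are enough and 35 are not.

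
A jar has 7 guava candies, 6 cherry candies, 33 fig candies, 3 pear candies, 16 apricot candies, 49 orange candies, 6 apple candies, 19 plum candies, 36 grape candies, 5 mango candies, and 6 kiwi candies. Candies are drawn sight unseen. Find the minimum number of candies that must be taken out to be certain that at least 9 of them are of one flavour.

The 11 flavours are the holes; the candies drawn are the pigeons.
To avoid 9 of any one flavour, the worst case takes at most 8 of each flavour, or every candy of a flavour that has fewer than 8.
That gives 7 + 6 + 8 + 3 + 8 + 8 + 6 + 8 + 8 + 5 + 6 = 73 candies with no flavour reaching 9.
The next candy forces some flavour to 9, so 73 + 1 = 74.

74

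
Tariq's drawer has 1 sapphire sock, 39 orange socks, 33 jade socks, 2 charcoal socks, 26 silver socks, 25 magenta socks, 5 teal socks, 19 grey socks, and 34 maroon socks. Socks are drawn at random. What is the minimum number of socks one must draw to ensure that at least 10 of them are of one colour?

An adversary could hand out at most 9 socks per colour (sapphire, charcoal, teal run out sooner): 1 + 9 + 9 + 2 + 9 + 9 + 5 + 9 + 9 = 62 socks and still no colour has 10.
One more sock lands in a colour already at 9, so 63 draws are enough and 62 are not.

63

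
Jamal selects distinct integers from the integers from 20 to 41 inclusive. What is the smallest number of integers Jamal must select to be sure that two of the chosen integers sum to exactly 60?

Group the elements by complementary pair {x, 60−x}: {20,40}, {21,39}, {22,38}, …, giving 10 two-element pairs; the single value 30 (it cannot pair with itself since the integers are distinct); and 1 integer whose partner 60−x falls outside [20,41].
By the pigeonhole principle, treating each of those 12 groups as a pigeonhole, one can pick one integer per group — 12 integers — with no two summing to 60.
The 13th integer lands in an occupied pair, forcing a sum of 60.

13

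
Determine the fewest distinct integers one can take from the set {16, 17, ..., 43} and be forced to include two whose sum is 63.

17

A set avoiding the sum 63 can contain at most one of each pair {x, 63−x}, plus the 4 elements whose complement lies outside the range.
The integers 16, …, 31 (16 of them) are such a set: any two sum to at least 16+17 = 33 and at most 30+31 = 61 < 63.
By pigeonhole, any 17th integer completes one of the 12 pairs, so 17 choices force a sum of 63.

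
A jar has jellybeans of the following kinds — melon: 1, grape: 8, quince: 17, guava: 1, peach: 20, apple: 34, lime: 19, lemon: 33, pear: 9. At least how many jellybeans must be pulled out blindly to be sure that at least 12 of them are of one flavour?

75

An adversary could hand out at most 11 jellybeans per flavour (4 flavours run out sooner): 1 + 8 + 11 + 1 + 11 + 11 + 11 + 11 + 9 = 74 jellybeans and still no flavour has 12.
One more jellybean lands in a flavour already at 11, so 75 draws are enough and 74 are not.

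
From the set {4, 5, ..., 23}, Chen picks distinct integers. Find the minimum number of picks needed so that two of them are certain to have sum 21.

14

Group the elements by complementary pair {x, 21−x}: {4,17}, {5,16}, {6,15}, …, giving 7 two-element pairs and 6 integers whose partner 21−x falls outside [4,23].
Treating each of those 13 groups as a pigeonhole, one can pick one integer per group — 13 integers — with no two summing to 21.
The 14th integer lands in an occupied pair, forcing a sum of 21.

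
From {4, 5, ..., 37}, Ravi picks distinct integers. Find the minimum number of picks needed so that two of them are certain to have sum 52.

Two chosen integers sum to 52 exactly when both halves of some pair {x, 52−x} with 15 ≤ x ≤ 52−x ≤ 37 are chosen — 11 such pairs.
The remaining 12 elements (those with no distinct partner in range) can never complete a 52-sum, so the worst case takes all of them and one from each pair: 12 + 11 = 23.
Pigeonhole: the 24th integer has to be the second member of some pair, so 23 + 1 = 24.

24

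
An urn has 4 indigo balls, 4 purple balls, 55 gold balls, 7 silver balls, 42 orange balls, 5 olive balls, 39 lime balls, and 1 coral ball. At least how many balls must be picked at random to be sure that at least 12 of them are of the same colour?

By the pigeonhole principle, the 8 colours are the holes; the balls drawn are the pigeons.
To avoid 12 of any one colour, the worst case takes at most 11 of each colour, or every ball of a colour that has fewer than 11.
That gives 4 + 4 + 11 + 7 + 11 + 5 + 11 + 1 = 54 balls with no colour reaching 12.
The next ball forces some colour to 12, so 54 + 1 = 55.

55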